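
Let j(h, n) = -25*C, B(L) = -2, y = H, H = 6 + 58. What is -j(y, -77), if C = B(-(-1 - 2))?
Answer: -50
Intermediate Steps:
H = 64
y = 64
C = -2
j(h, n) = 50 (j(h, n) = -25*(-2) = 50)
-j(y, -77) = -1*50 = -50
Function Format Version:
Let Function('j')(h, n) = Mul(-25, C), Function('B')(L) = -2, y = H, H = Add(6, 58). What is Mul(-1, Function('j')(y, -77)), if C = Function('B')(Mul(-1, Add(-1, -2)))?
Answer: -50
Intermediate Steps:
H = 64
y = 64
C = -2
Function('j')(h, n) = 50 (Function('j')(h, n) = Mul(-25, -2) = 50)
Mul(-1, Function('j')(y, -77)) = Mul(-1, 50) = -50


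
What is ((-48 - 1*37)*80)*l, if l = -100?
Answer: 680000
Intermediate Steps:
((-48 - 1*37)*80)*l = ((-48 - 1*37)*80)*(-100) = ((-48 - 37)*80)*(-100) = -85*80*(-100) = -6800*(-100) = 680000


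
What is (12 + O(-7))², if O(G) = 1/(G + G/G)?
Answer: 5041/36 ≈ 140.03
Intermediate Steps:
O(G) = 1/(1 + G) (O(G) = 1/(G + 1) = 1/(1 + G))
(12 + O(-7))² = (12 + 1/(1 - 7))² = (12 + 1/(-6))² = (12 - ⅙)² = (71/6)² = 5041/36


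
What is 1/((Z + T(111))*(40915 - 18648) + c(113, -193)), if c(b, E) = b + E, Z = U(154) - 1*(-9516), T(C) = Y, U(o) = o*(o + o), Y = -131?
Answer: 1/1265144059 ≈ 7.9042e-10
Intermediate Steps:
U(o) = 2*o² (U(o) = o*(2*o) = 2*o²)
T(C) = -131
Z = 56948 (Z = 2*154² - 1*(-9516) = 2*23716 + 9516 = 47432 + 9516 = 56948)
c(b, E) = E + b
1/((Z + T(111))*(40915 - 18648) + c(113, -193)) = 1/((56948 - 131)*(40915 - 18648) + (-193 + 113)) = 1/(56817*22267 - 80) = 1/(1265144139 - 80) = 1/1265144059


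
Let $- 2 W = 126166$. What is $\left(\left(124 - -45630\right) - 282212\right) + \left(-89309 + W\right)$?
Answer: $-388850$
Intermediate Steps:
$W = -63083$ ($W = \left(- \frac{1}{2}\right) 126166 = -63083$)
$\left(\left(124 - -45630\right) - 282212\right) + \left(-89309 + W\right) = \left(\left(124 - -45630\right) - 282212\right) - 152392 = \left(\left(124 + 45630\right) - 282212\right) - 152392 = \left(45754 - 282212\right) - 152392 = -236458 - 152392 = -388850$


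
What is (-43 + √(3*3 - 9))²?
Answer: 1849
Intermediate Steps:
(-43 + √(3*3 - 9))² = (-43 + √(9 - 9))² = (-43 + √0)² = (-43 + 0)² = (-43)² = 1849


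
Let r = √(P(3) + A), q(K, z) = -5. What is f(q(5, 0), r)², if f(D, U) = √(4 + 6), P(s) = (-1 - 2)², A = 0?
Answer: 10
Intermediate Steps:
P(s) = 9 (P(s) = (-3)² = 9)
r = 3 (r = √(9 + 0) = √9 = 3)
f(D, U) = √10
f(q(5, 0), r)² = (√10)² = 10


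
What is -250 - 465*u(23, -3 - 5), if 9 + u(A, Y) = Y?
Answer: 7655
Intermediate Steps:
u(A, Y) = -9 + Y
-250 - 465*u(23, -3 - 5) = -250 - 465*(-9 + (-3 - 5)) = -250 - 465*(-9 - 8) = -250 - 465*(-17) = -250 + 7905 = 7655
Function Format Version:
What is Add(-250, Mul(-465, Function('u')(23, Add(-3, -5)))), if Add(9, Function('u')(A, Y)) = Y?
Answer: 7655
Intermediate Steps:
Function('u')(A, Y) = Add(-9, Y)
Add(-250, Mul(-465, Function('u')(23, Add(-3, -5)))) = Add(-250, Mul(-465, Add(-9, Add(-3, -5)))) = Add(-250, Mul(-465, Add(-9, -8))) = Add(-250, Mul(-465, -17)) = Add(-250, 7905) = 7655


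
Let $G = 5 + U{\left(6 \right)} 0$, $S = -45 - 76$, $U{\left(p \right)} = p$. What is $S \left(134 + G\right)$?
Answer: $-16819$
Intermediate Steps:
$S = -121$
$G = 5$ ($G = 5 + 6 \cdot 0 = 5 + 0 = 5$)
$S \left(134 + G\right) = - 121 \left(134 + 5\right) = \left(-121\right) 139 = -16819$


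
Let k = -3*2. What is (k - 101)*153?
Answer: -16371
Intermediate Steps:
k = -6
(k - 101)*153 = (-6 - 101)*153 = -107*153 = -16371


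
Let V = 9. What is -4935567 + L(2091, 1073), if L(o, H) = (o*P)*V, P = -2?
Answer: -4973205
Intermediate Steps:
L(o, H) = -18*o (L(o, H) = (o*(-2))*9 = -2*o*9 = -18*o)
-4935567 + L(2091, 1073) = -4935567 - 18*2091 = -4935567 - 37638 = -4973205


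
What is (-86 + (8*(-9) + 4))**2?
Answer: 23716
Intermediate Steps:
(-86 + (8*(-9) + 4))**2 = (-86 + (-72 + 4))**2 = (-86 - 68)**2 = (-154)**2 = 23716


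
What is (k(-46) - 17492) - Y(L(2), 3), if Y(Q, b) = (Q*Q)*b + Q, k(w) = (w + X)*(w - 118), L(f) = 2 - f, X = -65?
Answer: 712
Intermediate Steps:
k(w) = (-118 + w)*(-65 + w) (k(w) = (w - 65)*(w - 118) = (-65 + w)*(-118 + w) = (-118 + w)*(-65 + w))
Y(Q, b) = Q + b*Q**2 (Y(Q, b) = Q**2*b + Q = b*Q**2 + Q = Q + b*Q**2)
(k(-46) - 17492) - Y(L(2), 3) = ((7670 + (-46)**2 - 183*(-46)) - 17492) - (2 - 1*2)*(1 + (2 - 1*2)*3) = ((7670 + 2116 + 8418) - 17492) - (2 - 2)*(1 + (2 - 2)*3) = (18204 - 17492) - 0*(1 + 0*3) = 712 - 0*(1 + 0) = 712 - 0 = 712 - 1*0 = 712 + 0 = 712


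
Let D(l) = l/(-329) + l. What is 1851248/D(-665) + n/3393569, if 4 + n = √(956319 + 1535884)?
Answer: -36908734732238/13217951255 + √2492203/3393569 ≈ -2792.3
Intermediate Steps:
n = -4 + √2492203 (n = -4 + √(956319 + 1535884) = -4 + √2492203 ≈ 1574.7)
D(l) = 328*l/329 (D(l) = l*(-1/329) + l = -l/329 + l = 328*l/329)
1851248/D(-665) + n/3393569 = 1851248/(((328/329)*(-665))) + (-4 + √2492203)/3393569 = 1851248/(-31160/47) + (-4 + √2492203)*(1/3393569) = 1851248*(-47/31160) + (-4/3393569 + √2492203/3393569) = -10876082/3895 + (-4/3393569 + √2492203/3393569) = -36908734732238/13217951255 + √2492203/3393569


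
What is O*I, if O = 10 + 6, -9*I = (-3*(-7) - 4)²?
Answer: -4624/9 ≈ -513.78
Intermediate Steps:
I = -289/9 (I = -(-3*(-7) - 4)²/9 = -(21 - 4)²/9 = -⅑*17² = -⅑*289 = -289/9 ≈ -32.111)
O = 16
O*I = 16*(-289/9) = -4624/9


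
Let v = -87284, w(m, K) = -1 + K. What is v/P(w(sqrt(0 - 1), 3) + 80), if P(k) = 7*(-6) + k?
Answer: -21821/10 ≈ -2182.1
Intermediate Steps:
P(k) = -42 + k
v/P(w(sqrt(0 - 1), 3) + 80) = -87284/(-42 + ((-1 + 3) + 80)) = -87284/(-42 + (2 + 80)) = -87284/(-42 + 82) = -87284/40 = -87284*1/40 = -21821/10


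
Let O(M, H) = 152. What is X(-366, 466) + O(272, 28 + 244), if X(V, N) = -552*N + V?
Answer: -257446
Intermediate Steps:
X(V, N) = V - 552*N
X(-366, 466) + O(272, 28 + 244) = (-366 - 552*466) + 152 = (-366 - 257232) + 152 = -257598 + 152 = -257446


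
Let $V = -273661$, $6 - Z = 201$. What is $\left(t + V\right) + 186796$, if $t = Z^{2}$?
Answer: $-48840$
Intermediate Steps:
$Z = -195$ ($Z = 6 - 201 = -195$)
$t = 38025$ ($t = \left(-195\right)^{2} = 38025$)
$\left(t + V\right) + 186796 = \left(38025 - 273661\right) + 186796 = -235636 + 186796 = -48840$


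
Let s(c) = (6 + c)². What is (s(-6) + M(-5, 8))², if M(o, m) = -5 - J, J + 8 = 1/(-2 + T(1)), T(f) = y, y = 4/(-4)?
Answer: 100/9 ≈ 11.111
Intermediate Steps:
y = -1 (y = 4*(-¼) = -1)
T(f) = -1
J = -25/3 (J = -8 + 1/(-2 - 1) = -8 + 1/(-3) = -8 - ⅓ = -25/3 ≈ -8.3333)
M(o, m) = 10/3 (M(o, m) = -5 - 1*(-25/3) = -5 + 25/3 = 10/3)
(s(-6) + M(-5, 8))² = ((6 - 6)² + 10/3)² = (0² + 10/3)² = (0 + 10/3)² = (10/3)² = 100/9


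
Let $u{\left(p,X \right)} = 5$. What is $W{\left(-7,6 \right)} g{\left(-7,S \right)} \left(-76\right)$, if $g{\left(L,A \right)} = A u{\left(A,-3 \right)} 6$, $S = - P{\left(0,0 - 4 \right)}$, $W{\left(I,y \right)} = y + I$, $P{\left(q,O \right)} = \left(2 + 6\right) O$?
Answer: $72960$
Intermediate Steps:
$P{\left(q,O \right)} = 8 O$
$W{\left(I,y \right)} = I + y$
$S = 32$ ($S = - 8 \left(0 - 4\right) = - 8 \left(-4\right) = \left(-1\right) \left(-32\right) = 32$)
$g{\left(L,A \right)} = 30 A$ ($g{\left(L,A \right)} = A 5 \cdot 6 = 5 A 6 = 30 A$)
$W{\left(-7,6 \right)} g{\left(-7,S \right)} \left(-76\right) = \left(-7 + 6\right) 30 \cdot 32 \left(-76\right) = \left(-1\right) 960 \left(-76\right) = \left(-960\right) \left(-76\right) = 72960$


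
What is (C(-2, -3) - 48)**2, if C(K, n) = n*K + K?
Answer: 1936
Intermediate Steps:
C(K, n) = K + K*n (C(K, n) = K*n + K = K + K*n)
(C(-2, -3) - 48)**2 = (-2*(1 - 3) - 48)**2 = (-2*(-2) - 48)**2 = (4 - 48)**2 = (-44)**2 = 1936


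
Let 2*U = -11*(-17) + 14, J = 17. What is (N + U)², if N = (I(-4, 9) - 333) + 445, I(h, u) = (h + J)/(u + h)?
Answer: 4626801/100 ≈ 46268.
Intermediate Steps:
I(h, u) = (17 + h)/(h + u) (I(h, u) = (h + 17)/(u + h) = (17 + h)/(h + u))
N = 573/5 (N = ((17 - 4)/(-4 + 9) - 333) + 445 = (13/5 - 333) + 445 = -1652/5 + 445 = 573/5 ≈ 114.60)
U = 201/2 (U = (-11*(-17) + 14)/2 = (187 + 14)/2 = (½)*201 = 201/2 ≈ 100.50)
(N + U)² = (573/5 + 201/2)² = (2151/10)² = 4626801/100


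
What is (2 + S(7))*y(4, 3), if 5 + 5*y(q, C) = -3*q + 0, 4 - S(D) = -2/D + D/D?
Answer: -629/35 ≈ -17.971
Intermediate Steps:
S(D) = 3 + 2/D (S(D) = 4 - (-2/D + D/D) = 4 - (-2/D + 1) = 4 - (1 - 2/D) = 4 + (-1 + 2/D) = 3 + 2/D)
y(q, C) = -1 - 3*q/5 (y(q, C) = -1 + (-3*q + 0)/5 = -1 + (-3*q)/5 = -1 - 3*q/5)
(2 + S(7))*y(4, 3) = (2 + (3 + 2/7))*(-1 - ⅗*4) = (2 + (3 + 2*(⅐)))*(-1 - 12/5) = (2 + (3 + 2/7))*(-17/5) = (2 + 23/7)*(-17/5) = (37/7)*(-17/5) = -629/35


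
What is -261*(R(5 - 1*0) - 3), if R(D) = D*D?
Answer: -5742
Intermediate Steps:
R(D) = D**2
-261*(R(5 - 1*0) - 3) = -261*((5 - 1*0)**2 - 3) = -261*((5 + 0)**2 - 3) = -261*(5**2 - 3) = -261*(25 - 3) = -261*22 = -5742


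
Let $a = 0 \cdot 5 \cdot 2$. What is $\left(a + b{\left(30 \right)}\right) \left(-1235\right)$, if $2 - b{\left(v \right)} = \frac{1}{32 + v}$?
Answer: $- \frac{151905}{62} \approx -2450.1$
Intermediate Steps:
$b{\left(v \right)} = 2 - \frac{1}{32 + v}$
$a = 0$ ($a = 0 \cdot 2 = 0$)
$\left(a + b{\left(30 \right)}\right) \left(-1235\right) = \left(0 + \frac{63 + 2 \cdot 30}{32 + 30}\right) \left(-1235\right) = \left(0 + \frac{63 + 60}{62}\right) \left(-1235\right) = \left(0 + \frac{1}{62} \cdot 123\right) \left(-1235\right) = \left(0 + \frac{123}{62}\right) \left(-1235\right) = \frac{123}{62} \left(-1235\right) = - \frac{151905}{62}$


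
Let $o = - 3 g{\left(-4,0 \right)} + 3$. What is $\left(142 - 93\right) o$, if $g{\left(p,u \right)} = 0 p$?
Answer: $147$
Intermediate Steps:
$g{\left(p,u \right)} = 0$
$o = 3$ ($o = \left(-3\right) 0 + 3 = 0 + 3 = 3$)
$\left(142 - 93\right) o = \left(142 - 93\right) 3 = 49 \cdot 3 = 147$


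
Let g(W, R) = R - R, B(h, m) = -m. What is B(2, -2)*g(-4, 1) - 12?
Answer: -12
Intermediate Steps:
g(W, R) = 0
B(2, -2)*g(-4, 1) - 12 = -1*(-2)*0 - 12 = 2*0 - 12 = 0 - 12 = -12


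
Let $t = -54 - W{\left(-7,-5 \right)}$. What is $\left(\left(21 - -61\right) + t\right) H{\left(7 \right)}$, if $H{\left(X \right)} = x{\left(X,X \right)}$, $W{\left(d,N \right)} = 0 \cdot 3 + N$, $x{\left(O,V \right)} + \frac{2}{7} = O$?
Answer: $\frac{1551}{7} \approx 221.57$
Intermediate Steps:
$x{\left(O,V \right)} = - \frac{2}{7} + O$
$W{\left(d,N \right)} = N$ ($W{\left(d,N \right)} = 0 + N = N$)
$H{\left(X \right)} = - \frac{2}{7} + X$
$t = -49$ ($t = -54 - -5 = -54 + 5 = -49$)
$\left(\left(21 - -61\right) + t\right) H{\left(7 \right)} = \left(\left(21 - -61\right) - 49\right) \left(- \frac{2}{7} + 7\right) = \left(\left(21 + 61\right) - 49\right) \frac{47}{7} = \left(82 - 49\right) \frac{47}{7} = 33 \cdot \frac{47}{7} = \frac{1551}{7}$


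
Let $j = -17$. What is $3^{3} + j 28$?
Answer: $-449$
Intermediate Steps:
$3^{3} + j 28 = 3^{3} - 476 = 27 - 476 = -449$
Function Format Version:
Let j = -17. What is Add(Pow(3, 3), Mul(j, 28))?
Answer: -449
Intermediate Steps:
Add(Pow(3, 3), Mul(j, 28)) = Add(Pow(3, 3), Mul(-17, 28)) = Add(27, -476) = -449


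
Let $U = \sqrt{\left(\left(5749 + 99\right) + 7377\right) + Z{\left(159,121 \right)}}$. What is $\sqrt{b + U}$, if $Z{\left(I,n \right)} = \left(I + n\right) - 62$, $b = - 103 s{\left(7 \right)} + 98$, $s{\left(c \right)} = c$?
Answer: $\sqrt{-623 + \sqrt{13443}} \approx 22.518 i$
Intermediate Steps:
$b = -623$ ($b = \left(-103\right) 7 + 98 = -721 + 98 = -623$)
$Z{\left(I,n \right)} = -62 + I + n$
$U = \sqrt{13443}$ ($U = \sqrt{\left(\left(5749 + 99\right) + 7377\right) + \left(-62 + 159 + 121\right)} = \sqrt{\left(5848 + 7377\right) + 218} = \sqrt{13225 + 218} = \sqrt{13443} \approx 115.94$)
$\sqrt{b + U} = \sqrt{-623 + \sqrt{13443}}$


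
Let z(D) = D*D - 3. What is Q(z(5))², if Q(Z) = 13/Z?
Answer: 169/484 ≈ 0.34917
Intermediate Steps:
z(D) = -3 + D² (z(D) = D² - 3 = -3 + D²)
Q(z(5))² = (13/(-3 + 5²))² = (13/(-3 + 25))² = (13/22)² = 169/484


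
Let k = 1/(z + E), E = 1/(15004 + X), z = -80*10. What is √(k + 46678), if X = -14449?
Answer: √9201872511563233/443999 ≈ 216.05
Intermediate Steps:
z = -800
E = 1/555 (E = 1/(15004 - 14449) = 1/555 ≈ 0.0018018)
k = -555/443999 (k = 1/(-800 + 1/555) = 1/(-443999/555) = -555/443999 ≈ -0.0012500)
√(k + 46678) = √(-555/443999 + 46678) = √(20724984767/443999) = √9201872511563233/443999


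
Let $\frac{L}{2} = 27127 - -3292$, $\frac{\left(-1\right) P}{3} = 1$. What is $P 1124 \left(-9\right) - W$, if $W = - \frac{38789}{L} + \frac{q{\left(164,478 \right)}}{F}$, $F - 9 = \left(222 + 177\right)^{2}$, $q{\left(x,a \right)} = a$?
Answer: $\frac{146978710086583}{4843008990} \approx 30349.0$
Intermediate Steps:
$P = -3$ ($P = \left(-3\right) 1 = -3$)
$L = 60838$ ($L = 2 \left(27127 - -3292\right) = 2 \left(27127 + 3292\right) = 2 \cdot 30419 = 60838$)
$F = 159210$ ($F = 9 + \left(222 + 177\right)^{2} = 9 + 399^{2} = 9 + 159201 = 159210$)
$W = - \frac{3073258063}{4843008990}$ ($W = - \frac{38789}{60838} + \frac{478}{159210} = \left(-38789\right) \frac{1}{60838} + 478 \cdot \frac{1}{159210} = - \frac{38789}{60838} + \frac{239}{79605} = - \frac{3073258063}{4843008990} \approx -0.63458$)
$P 1124 \left(-9\right) - W = - 3 \cdot 1124 \left(-9\right) - - \frac{3073258063}{4843008990} = \left(-3\right) \left(-10116\right) + \frac{3073258063}{4843008990} = 30348 + \frac{3073258063}{4843008990} = \frac{146978710086583}{4843008990}$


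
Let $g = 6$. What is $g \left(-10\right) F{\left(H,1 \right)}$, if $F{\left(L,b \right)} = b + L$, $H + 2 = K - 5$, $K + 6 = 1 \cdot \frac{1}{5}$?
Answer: $708$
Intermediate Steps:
$K = - \frac{29}{5}$ ($K = -6 + 1 \cdot \frac{1}{5} = -6 + \frac{1}{5} = - \frac{29}{5} \approx -5.8$)
$H = - \frac{64}{5}$ ($H = -2 - \frac{54}{5} = - \frac{64}{5} \approx -12.8$)
$F{\left(L,b \right)} = L + b$
$g \left(-10\right) F{\left(H,1 \right)} = 6 \left(-10\right) \left(- \frac{64}{5} + 1\right) = \left(-60\right) \left(- \frac{59}{5}\right) = 708$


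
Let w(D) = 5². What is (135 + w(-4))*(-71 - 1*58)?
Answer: -20640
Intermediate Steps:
w(D) = 25
(135 + w(-4))*(-71 - 1*58) = (135 + 25)*(-71 - 1*58) = 160*(-71 - 58) = 160*(-129) = -20640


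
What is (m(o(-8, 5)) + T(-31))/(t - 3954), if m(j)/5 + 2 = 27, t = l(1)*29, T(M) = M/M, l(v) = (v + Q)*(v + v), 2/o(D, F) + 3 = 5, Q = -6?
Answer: -63/2122 ≈ -0.029689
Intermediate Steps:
o(D, F) = 1 (o(D, F) = 2/(-3 + 5) = 2/2 = 2*(½) = 1)
l(v) = 2*v*(-6 + v) (l(v) = (v - 6)*(v + v) = (-6 + v)*(2*v) = 2*v*(-6 + v))
T(M) = 1
t = -290 (t = (2*1*(-6 + 1))*29 = (2*1*(-5))*29 = -10*29 = -290)
m(j) = 125 (m(j) = -10 + 5*27 = -10 + 135 = 125)
(m(o(-8, 5)) + T(-31))/(t - 3954) = (125 + 1)/(-290 - 3954) = 126/(-4244) = 126*(-1/4244) = -63/2122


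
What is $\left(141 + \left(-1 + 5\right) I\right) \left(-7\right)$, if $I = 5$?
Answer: $-1127$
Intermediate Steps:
$\left(141 + \left(-1 + 5\right) I\right) \left(-7\right) = \left(141 + \left(-1 + 5\right) 5\right) \left(-7\right) = \left(141 + 4 \cdot 5\right) \left(-7\right) = \left(141 + 20\right) \left(-7\right) = 161 \left(-7\right) = -1127$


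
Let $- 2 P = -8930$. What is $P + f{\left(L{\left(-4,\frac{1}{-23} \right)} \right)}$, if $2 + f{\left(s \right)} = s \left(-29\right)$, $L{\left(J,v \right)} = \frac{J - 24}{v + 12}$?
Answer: $\frac{1246001}{275} \approx 4530.9$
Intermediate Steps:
$L{\left(J,v \right)} = \frac{-24 + J}{12 + v}$
$P = 4465$ ($P = \left(- \frac{1}{2}\right) \left(-8930\right) = 4465$)
$f{\left(s \right)} = -2 - 29 s$ ($f{\left(s \right)} = -2 + s \left(-29\right) = -2 - 29 s$)
$P + f{\left(L{\left(-4,\frac{1}{-23} \right)} \right)} = 4465 - \left(2 + 29 \frac{-24 - 4}{12 + \frac{1}{-23}}\right) = 4465 - \left(2 + 29 \frac{1}{12 - \frac{1}{23}} \left(-28\right)\right) = 4465 - \left(2 + 29 \frac{1}{\frac{275}{23}} \left(-28\right)\right) = 4465 - \left(2 + 29 \cdot \frac{23}{275} \left(-28\right)\right) = 4465 - - \frac{18126}{275} = 4465 + \left(-2 + \frac{18676}{275}\right) = 4465 + \frac{18126}{275} = \frac{1246001}{275}$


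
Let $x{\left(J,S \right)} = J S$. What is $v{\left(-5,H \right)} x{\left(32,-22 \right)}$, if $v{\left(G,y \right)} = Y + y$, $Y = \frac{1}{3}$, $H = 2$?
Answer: $- \frac{4928}{3} \approx -1642.7$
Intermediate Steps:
$Y = \frac{1}{3} \approx 0.33333$
$v{\left(G,y \right)} = \frac{1}{3} + y$
$v{\left(-5,H \right)} x{\left(32,-22 \right)} = \left(\frac{1}{3} + 2\right) 32 \left(-22\right) = \frac{7}{3} \left(-704\right) = - \frac{4928}{3}$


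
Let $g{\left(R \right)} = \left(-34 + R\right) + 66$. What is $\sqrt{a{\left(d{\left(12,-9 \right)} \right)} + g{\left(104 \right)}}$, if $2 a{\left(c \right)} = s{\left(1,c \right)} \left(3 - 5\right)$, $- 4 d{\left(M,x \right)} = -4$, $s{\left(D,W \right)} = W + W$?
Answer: $\sqrt{134} \approx 11.576$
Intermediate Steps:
$s{\left(D,W \right)} = 2 W$
$d{\left(M,x \right)} = 1$ ($d{\left(M,x \right)} = \left(- \frac{1}{4}\right) \left(-4\right) = 1$)
$g{\left(R \right)} = 32 + R$
$a{\left(c \right)} = - 2 c$ ($a{\left(c \right)} = \frac{2 c \left(3 - 5\right)}{2} = \frac{2 c \left(-2\right)}{2} = \frac{\left(-4\right) c}{2} = - 2 c$)
$\sqrt{a{\left(d{\left(12,-9 \right)} \right)} + g{\left(104 \right)}} = \sqrt{\left(-2\right) 1 + \left(32 + 104\right)} = \sqrt{-2 + 136} = \sqrt{134}$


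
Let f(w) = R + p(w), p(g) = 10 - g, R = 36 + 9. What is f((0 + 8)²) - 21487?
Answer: -21496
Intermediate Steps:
R = 45
f(w) = 55 - w (f(w) = 45 + (10 - w) = 55 - w)
f((0 + 8)²) - 21487 = (55 - (0 + 8)²) - 21487 = (55 - 1*8²) - 21487 = (55 - 1*64) - 21487 = (55 - 64) - 21487 = -9 - 21487 = -21496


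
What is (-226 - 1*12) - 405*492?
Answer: -199498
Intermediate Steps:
(-226 - 1*12) - 405*492 = (-226 - 12) - 199260 = -238 - 199260 = -199498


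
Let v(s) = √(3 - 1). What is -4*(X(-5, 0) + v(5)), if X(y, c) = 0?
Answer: -4*√2 ≈ -5.6569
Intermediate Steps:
v(s) = √2
-4*(X(-5, 0) + v(5)) = -4*(0 + √2) = -4*√2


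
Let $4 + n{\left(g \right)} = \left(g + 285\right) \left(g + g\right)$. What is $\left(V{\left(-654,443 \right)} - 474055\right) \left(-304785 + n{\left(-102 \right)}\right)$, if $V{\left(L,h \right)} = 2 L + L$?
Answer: $162855412057$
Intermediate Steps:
$V{\left(L,h \right)} = 3 L$
$n{\left(g \right)} = -4 + 2 g \left(285 + g\right)$ ($n{\left(g \right)} = -4 + \left(g + 285\right) \left(g + g\right) = -4 + \left(285 + g\right) 2 g = -4 + 2 g \left(285 + g\right)$)
$\left(V{\left(-654,443 \right)} - 474055\right) \left(-304785 + n{\left(-102 \right)}\right) = \left(3 \left(-654\right) - 474055\right) \left(-304785 + \left(-4 + 2 \left(-102\right)^{2} + 570 \left(-102\right)\right)\right) = \left(-1962 - 474055\right) \left(-304785 - 37336\right) = - 476017 \left(-304785 - 37336\right) = \left(-476017\right) \left(-342121\right) = 162855412057$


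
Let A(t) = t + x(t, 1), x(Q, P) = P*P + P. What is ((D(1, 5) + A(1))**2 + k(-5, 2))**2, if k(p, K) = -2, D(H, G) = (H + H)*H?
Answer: 529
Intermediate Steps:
D(H, G) = 2*H**2 (D(H, G) = (2*H)*H = 2*H**2)
x(Q, P) = P + P**2 (x(Q, P) = P**2 + P = P + P**2)
A(t) = 2 + t (A(t) = t + 1*(1 + 1) = t + 1*2 = t + 2 = 2 + t)
((D(1, 5) + A(1))**2 + k(-5, 2))**2 = ((2*1**2 + (2 + 1))**2 - 2)**2 = ((2*1 + 3)**2 - 2)**2 = ((2 + 3)**2 - 2)**2 = (5**2 - 2)**2 = (25 - 2)**2 = 23**2 = 529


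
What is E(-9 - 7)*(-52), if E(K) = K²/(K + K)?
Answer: 416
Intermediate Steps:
E(K) = K/2 (E(K) = K²/((2*K)) = (1/(2*K))*K² = K/2)
E(-9 - 7)*(-52) = ((-9 - 7)/2)*(-52) = ((½)*(-16))*(-52) = -8*(-52) = 416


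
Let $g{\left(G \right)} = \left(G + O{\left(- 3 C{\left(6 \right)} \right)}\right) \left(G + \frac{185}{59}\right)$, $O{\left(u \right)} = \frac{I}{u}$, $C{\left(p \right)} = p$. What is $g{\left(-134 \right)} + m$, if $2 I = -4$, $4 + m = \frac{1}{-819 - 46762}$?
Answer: $\frac{442583283130}{25265511} \approx 17517.0$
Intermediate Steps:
$m = - \frac{190325}{47581}$ ($m = -4 + \frac{1}{-819 - 46762} = -4 + \frac{1}{-47581} = -4 - \frac{1}{47581} = - \frac{190325}{47581} \approx -4.0$)
$I = -2$ ($I = \frac{1}{2} \left(-4\right) = -2$)
$O{\left(u \right)} = - \frac{2}{u}$
$g{\left(G \right)} = \left(\frac{1}{9} + G\right) \left(\frac{185}{59} + G\right)$ ($g{\left(G \right)} = \left(G - \frac{2}{\left(-3\right) 6}\right) \left(G + \frac{185}{59}\right) = \left(G - \frac{2}{-18}\right) \left(G + 185 \cdot \frac{1}{59}\right) = \left(G - - \frac{1}{9}\right) \left(G + \frac{185}{59}\right) = \left(G + \frac{1}{9}\right) \left(\frac{185}{59} + G\right) = \left(\frac{1}{9} + G\right) \left(\frac{185}{59} + G\right)$)
$g{\left(-134 \right)} + m = \left(\frac{185}{531} + \left(-134\right)^{2} + \frac{1724}{531} \left(-134\right)\right) - \frac{190325}{47581} = \left(\frac{185}{531} + 17956 - \frac{231016}{531}\right) - \frac{190325}{47581} = \frac{9303805}{531} - \frac{190325}{47581} = \frac{442583283130}{25265511}$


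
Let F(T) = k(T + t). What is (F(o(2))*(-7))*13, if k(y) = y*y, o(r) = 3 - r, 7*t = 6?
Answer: -2197/7 ≈ -313.86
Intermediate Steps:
t = 6/7 (t = (⅐)*6 = 6/7 ≈ 0.85714)
k(y) = y²
F(T) = (6/7 + T)² (F(T) = (T + 6/7)² = (6/7 + T)²)
(F(o(2))*(-7))*13 = (((6 + 7*(3 - 1*2))²/49)*(-7))*13 = (((6 + 7*(3 - 2))²/49)*(-7))*13 = (((6 + 7*1)²/49)*(-7))*13 = (((6 + 7)²/49)*(-7))*13 = (((1/49)*13²)*(-7))*13 = (((1/49)*169)*(-7))*13 = ((169/49)*(-7))*13 = -169/7*13 = -2197/7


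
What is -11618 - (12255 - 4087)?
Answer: -19786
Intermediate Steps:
-11618 - (12255 - 4087) = -11618 - 1*8168 = -11618 - 8168 = -19786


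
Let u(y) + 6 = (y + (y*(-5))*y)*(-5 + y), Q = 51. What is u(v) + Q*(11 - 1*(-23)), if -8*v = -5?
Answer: 887711/512 ≈ 1733.8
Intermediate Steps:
v = 5/8 (v = -1/8*(-5) = 5/8 ≈ 0.62500)
u(y) = -6 + (-5 + y)*(y - 5*y**2) (u(y) = -6 + (y + (y*(-5))*y)*(-5 + y) = -6 + (y + (-5*y)*y)*(-5 + y) = -6 + (y - 5*y**2)*(-5 + y) = -6 + (-5 + y)*(y - 5*y**2))
u(v) + Q*(11 - 1*(-23)) = (-6 - 5*5/8 - 5*(5/8)**3 + 26*(5/8)**2) + 51*(11 - 1*(-23)) = (-6 - 25/8 - 5*125/512 + 26*(25/64)) + 51*(11 + 23) = (-6 - 25/8 - 625/512 + 325/32) + 51*34 = -97/512 + 1734 = 887711/512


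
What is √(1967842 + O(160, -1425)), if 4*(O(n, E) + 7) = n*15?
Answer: 3*√218715 ≈ 1403.0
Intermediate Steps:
O(n, E) = -7 + 15*n/4 (O(n, E) = -7 + (n*15)/4 = -7 + (15*n)/4 = -7 + 15*n/4)
√(1967842 + O(160, -1425)) = √(1967842 + (-7 + (15/4)*160)) = √(1967842 + (-7 + 600)) = √(1967842 + 593) = √1968435 = 3*√218715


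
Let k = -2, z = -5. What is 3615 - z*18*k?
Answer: 3435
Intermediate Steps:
3615 - z*18*k = 3615 - (-5*18)*(-2) = 3615 - (-90)*(-2) = 3615 - 1*180 = 3615 - 180 = 3435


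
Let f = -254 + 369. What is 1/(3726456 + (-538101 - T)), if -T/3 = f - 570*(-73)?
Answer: 1/3313530 ≈ 3.0179e-7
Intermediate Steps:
f = 115
T = -125175 (T = -3*(115 - 570*(-73)) = -3*(115 + 41610) = -3*41725 = -125175)
1/(3726456 + (-538101 - T)) = 1/(3726456 + (-538101 - 1*(-125175))) = 1/(3726456 + (-538101 + 125175)) = 1/(3726456 - 412926) = 1/3313530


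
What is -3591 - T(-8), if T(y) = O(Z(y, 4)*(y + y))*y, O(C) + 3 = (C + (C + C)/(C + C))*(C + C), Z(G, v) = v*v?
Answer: 1040865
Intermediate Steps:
Z(G, v) = v²
O(C) = -3 + 2*C*(1 + C) (O(C) = -3 + (C + (C + C)/(C + C))*(C + C) = -3 + (C + (2*C)/((2*C)))*(2*C) = -3 + (C + (2*C)*(1/(2*C)))*(2*C) = -3 + (C + 1)*(2*C) = -3 + (1 + C)*(2*C) = -3 + 2*C*(1 + C))
T(y) = y*(-3 + 64*y + 2048*y²) (T(y) = (-3 + 2*(4²*(y + y)) + 2*(4²*(y + y))²)*y = (-3 + 2*(16*(2*y)) + 2*(16*(2*y))²)*y = (-3 + 2*(32*y) + 2*(32*y)²)*y = (-3 + 64*y + 2*(1024*y²))*y = (-3 + 64*y + 2048*y²)*y = y*(-3 + 64*y + 2048*y²))
-3591 - T(-8) = -3591 - (-8)*(-3 + 64*(-8) + 2048*(-8)²) = -3591 - (-8)*(-3 - 512 + 2048*64) = -3591 - (-8)*(-3 - 512 + 131072) = -3591 - (-8)*130557 = -3591 - 1*(-1044456) = -3591 + 1044456 = 1040865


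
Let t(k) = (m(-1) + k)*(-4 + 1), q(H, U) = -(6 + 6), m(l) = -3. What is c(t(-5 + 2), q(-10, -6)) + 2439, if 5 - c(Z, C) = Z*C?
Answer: 2660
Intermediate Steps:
q(H, U) = -12 (q(H, U) = -1*12 = -12)
t(k) = 9 - 3*k (t(k) = (-3 + k)*(-4 + 1) = (-3 + k)*(-3) = 9 - 3*k)
c(Z, C) = 5 - C*Z (c(Z, C) = 5 - Z*C = 5 - C*Z)
c(t(-5 + 2), q(-10, -6)) + 2439 = (5 - 1*(-12)*(9 - 3*(-5 + 2))) + 2439 = (5 - 1*(-12)*(9 - 3*(-3))) + 2439 = (5 - 1*(-12)*(9 + 9)) + 2439 = (5 - 1*(-12)*18) + 2439 = (5 + 216) + 2439 = 221 + 2439 = 2660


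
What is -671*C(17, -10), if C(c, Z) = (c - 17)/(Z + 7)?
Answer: 0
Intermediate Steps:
C(c, Z) = (-17 + c)/(7 + Z)
-671*C(17, -10) = -671*(-17 + 17)/(7 - 10) = -671*0/(-3) = -(-671)*0/3 = -671*0 = 0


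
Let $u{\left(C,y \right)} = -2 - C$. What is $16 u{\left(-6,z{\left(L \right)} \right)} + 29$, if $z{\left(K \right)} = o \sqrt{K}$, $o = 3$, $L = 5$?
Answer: $93$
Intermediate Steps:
$z{\left(K \right)} = 3 \sqrt{K}$
$16 u{\left(-6,z{\left(L \right)} \right)} + 29 = 16 \left(-2 - -6\right) + 29 = 16 \left(-2 + 6\right) + 29 = 16 \cdot 4 + 29 = 64 + 29 = 93$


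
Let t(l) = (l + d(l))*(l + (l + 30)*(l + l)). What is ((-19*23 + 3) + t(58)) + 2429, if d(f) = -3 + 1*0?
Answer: 566625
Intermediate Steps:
d(f) = -3 (d(f) = -3 + 0 = -3)
t(l) = (-3 + l)*(l + 2*l*(30 + l)) (t(l) = (l - 3)*(l + (l + 30)*(l + l)) = (-3 + l)*(l + (30 + l)*(2*l)) = (-3 + l)*(l + 2*l*(30 + l)))
((-19*23 + 3) + t(58)) + 2429 = ((-19*23 + 3) + 58*(-183 + 2*58² + 55*58)) + 2429 = ((-437 + 3) + 58*(-183 + 2*3364 + 3190)) + 2429 = (-434 + 58*(-183 + 6728 + 3190)) + 2429 = (-434 + 58*9735) + 2429 = (-434 + 564630) + 2429 = 564196 + 2429 = 566625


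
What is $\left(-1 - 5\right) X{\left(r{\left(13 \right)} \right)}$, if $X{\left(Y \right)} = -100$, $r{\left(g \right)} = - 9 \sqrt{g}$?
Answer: $600$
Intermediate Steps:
$\left(-1 - 5\right) X{\left(r{\left(13 \right)} \right)} = \left(-1 - 5\right) \left(-100\right) = \left(-6\right) \left(-100\right) = 600$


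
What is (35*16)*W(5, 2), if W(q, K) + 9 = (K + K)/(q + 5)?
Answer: -4816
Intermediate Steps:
W(q, K) = -9 + 2*K/(5 + q) (W(q, K) = -9 + (K + K)/(q + 5) = -9 + (2*K)/(5 + q) = -9 + 2*K/(5 + q))
(35*16)*W(5, 2) = (35*16)*((-45 - 9*5 + 2*2)/(5 + 5)) = 560*((-45 - 45 + 4)/10) = 560*((1/10)*(-86)) = 560*(-43/5) = -4816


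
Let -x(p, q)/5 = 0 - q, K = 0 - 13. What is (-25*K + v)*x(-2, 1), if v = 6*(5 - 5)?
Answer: 1625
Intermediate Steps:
K = -13
v = 0 (v = 6*0 = 0)
x(p, q) = 5*q (x(p, q) = -5*(0 - q) = -(-5)*q = 5*q)
(-25*K + v)*x(-2, 1) = (-25*(-13) + 0)*(5*1) = (325 + 0)*5 = 325*5 = 1625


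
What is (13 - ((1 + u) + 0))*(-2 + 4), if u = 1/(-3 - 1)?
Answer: 49/2 ≈ 24.500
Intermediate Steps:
u = -¼ (u = 1/(-4) = -¼ ≈ -0.25000)
(13 - ((1 + u) + 0))*(-2 + 4) = (13 - ((1 - ¼) + 0))*(-2 + 4) = (13 - (¾ + 0))*2 = (13 - 1*¾)*2 = (13 - ¾)*2 = (49/4)*2 = 49/2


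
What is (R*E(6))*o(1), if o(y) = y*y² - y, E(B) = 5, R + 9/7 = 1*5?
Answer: 0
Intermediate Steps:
R = 26/7 (R = -9/7 + 1*5 = -9/7 + 5 = 26/7 ≈ 3.7143)
o(y) = y³ - y
(R*E(6))*o(1) = ((26/7)*5)*(1³ - 1*1) = 130*(1 - 1)/7 = (130/7)*0 = 0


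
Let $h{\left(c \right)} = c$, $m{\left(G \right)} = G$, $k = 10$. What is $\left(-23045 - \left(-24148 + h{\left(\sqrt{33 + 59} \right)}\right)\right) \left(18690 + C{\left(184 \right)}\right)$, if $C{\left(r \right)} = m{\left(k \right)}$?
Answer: $20626100 - 37400 \sqrt{23} \approx 2.0447 \cdot 10^{7}$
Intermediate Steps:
$C{\left(r \right)} = 10$
$\left(-23045 - \left(-24148 + h{\left(\sqrt{33 + 59} \right)}\right)\right) \left(18690 + C{\left(184 \right)}\right) = \left(-23045 + \left(24148 - \sqrt{33 + 59}\right)\right) \left(18690 + 10\right) = \left(-23045 + \left(24148 - \sqrt{92}\right)\right) 18700 = \left(-23045 + \left(24148 - 2 \sqrt{23}\right)\right) 18700 = \left(1103 - 2 \sqrt{23}\right) 18700 = 20626100 - 37400 \sqrt{23}$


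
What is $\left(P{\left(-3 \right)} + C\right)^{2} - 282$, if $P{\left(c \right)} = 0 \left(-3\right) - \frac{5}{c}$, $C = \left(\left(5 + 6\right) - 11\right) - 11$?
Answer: $- \frac{1754}{9} \approx -194.89$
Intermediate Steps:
$C = -11$ ($C = \left(11 - 11\right) - 11 = 0 - 11 = -11$)
$P{\left(c \right)} = - \frac{5}{c}$ ($P{\left(c \right)} = 0 - \frac{5}{c} = - \frac{5}{c}$)
$\left(P{\left(-3 \right)} + C\right)^{2} - 282 = \left(- \frac{5}{-3} - 11\right)^{2} - 282 = \left(\left(-5\right) \left(- \frac{1}{3}\right) - 11\right)^{2} - 282 = \left(\frac{5}{3} - 11\right)^{2} - 282 = \left(- \frac{28}{3}\right)^{2} - 282 = \frac{784}{9} - 282 = - \frac{1754}{9}$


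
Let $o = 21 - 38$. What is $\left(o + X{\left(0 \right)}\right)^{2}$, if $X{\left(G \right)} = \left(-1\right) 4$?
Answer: $441$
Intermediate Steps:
$X{\left(G \right)} = -4$
$o = -17$ ($o = 21 - 38 = -17$)
$\left(o + X{\left(0 \right)}\right)^{2} = \left(-17 - 4\right)^{2} = \left(-21\right)^{2} = 441$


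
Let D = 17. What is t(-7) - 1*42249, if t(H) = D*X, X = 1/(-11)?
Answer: -464756/11 ≈ -42251.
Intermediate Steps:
X = -1/11 ≈ -0.090909
t(H) = -17/11 (t(H) = 17*(-1/11) = -17/11)
t(-7) - 1*42249 = -17/11 - 1*42249 = -17/11 - 42249 = -464756/11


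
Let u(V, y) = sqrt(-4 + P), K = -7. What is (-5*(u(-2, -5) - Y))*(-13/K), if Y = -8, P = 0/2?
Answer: -520/7 - 130*I/7 ≈ -74.286 - 18.571*I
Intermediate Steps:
P = 0 (P = 0*(1/2) = 0)
u(V, y) = 2*I (u(V, y) = sqrt(-4 + 0) = sqrt(-4) = 2*I)
(-5*(u(-2, -5) - Y))*(-13/K) = (-5*(2*I - 1*(-8)))*(-13/(-7)) = (-5*(2*I + 8))*(-13*(-1/7)) = -5*(8 + 2*I)*(13/7) = (-40 - 10*I)*(13/7) = -520/7 - 130*I/7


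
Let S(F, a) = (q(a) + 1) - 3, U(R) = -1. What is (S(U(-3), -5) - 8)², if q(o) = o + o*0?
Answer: 225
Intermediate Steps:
q(o) = o (q(o) = o + 0 = o)
S(F, a) = -2 + a (S(F, a) = (a + 1) - 3 = (1 + a) - 3 = -2 + a)
(S(U(-3), -5) - 8)² = ((-2 - 5) - 8)² = (-7 - 8)² = (-15)² = 225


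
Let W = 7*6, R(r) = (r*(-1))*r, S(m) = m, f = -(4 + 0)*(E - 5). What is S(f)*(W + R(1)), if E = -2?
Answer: 1148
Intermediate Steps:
f = 28 (f = -(4 + 0)*(-2 - 5) = -4*(-7) = -1*(-28) = 28)
R(r) = -r² (R(r) = (-r)*r = -r²)
W = 42
S(f)*(W + R(1)) = 28*(42 - 1*1²) = 28*(42 - 1*1) = 28*(42 - 1) = 28*41 = 1148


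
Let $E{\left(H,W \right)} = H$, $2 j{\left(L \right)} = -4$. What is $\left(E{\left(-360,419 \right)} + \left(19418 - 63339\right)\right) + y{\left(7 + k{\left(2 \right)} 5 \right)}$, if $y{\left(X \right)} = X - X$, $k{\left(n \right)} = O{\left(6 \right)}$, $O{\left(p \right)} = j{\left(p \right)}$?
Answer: $-44281$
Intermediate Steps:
$j{\left(L \right)} = -2$ ($j{\left(L \right)} = \frac{1}{2} \left(-4\right) = -2$)
$O{\left(p \right)} = -2$
$k{\left(n \right)} = -2$
$y{\left(X \right)} = 0$
$\left(E{\left(-360,419 \right)} + \left(19418 - 63339\right)\right) + y{\left(7 + k{\left(2 \right)} 5 \right)} = \left(-360 + \left(19418 - 63339\right)\right) + 0 = \left(-360 - 43921\right) + 0 = -44281 + 0 = -44281$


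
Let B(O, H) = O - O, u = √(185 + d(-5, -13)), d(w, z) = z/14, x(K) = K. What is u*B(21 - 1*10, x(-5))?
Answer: 0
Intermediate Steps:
d(w, z) = z/14 (d(w, z) = z*(1/14) = z/14)
u = √36078/14 (u = √(185 + (1/14)*(-13)) = √(185 - 13/14) = √(2577/14) = √36078/14 ≈ 13.567)
B(O, H) = 0
u*B(21 - 1*10, x(-5)) = (√36078/14)*0 = 0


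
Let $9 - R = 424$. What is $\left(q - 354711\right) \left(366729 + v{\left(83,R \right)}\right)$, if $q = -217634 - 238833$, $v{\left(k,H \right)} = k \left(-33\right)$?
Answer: $-295260680220$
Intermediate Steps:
$R = -415$ ($R = 9 - 424 = -415$)
$v{\left(k,H \right)} = - 33 k$
$q = -456467$ ($q = -217634 - 238833 = -456467$)
$\left(q - 354711\right) \left(366729 + v{\left(83,R \right)}\right) = \left(-456467 - 354711\right) \left(366729 - 2739\right) = - 811178 \left(366729 - 2739\right) = \left(-811178\right) 363990 = -295260680220$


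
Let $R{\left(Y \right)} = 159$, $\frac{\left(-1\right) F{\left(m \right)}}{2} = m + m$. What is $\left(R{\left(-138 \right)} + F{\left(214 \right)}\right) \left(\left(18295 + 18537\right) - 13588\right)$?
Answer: $-16201068$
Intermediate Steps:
$F{\left(m \right)} = - 4 m$ ($F{\left(m \right)} = - 2 \left(m + m\right) = - 2 \cdot 2 m = - 4 m$)
$\left(R{\left(-138 \right)} + F{\left(214 \right)}\right) \left(\left(18295 + 18537\right) - 13588\right) = \left(159 - 856\right) \left(\left(18295 + 18537\right) - 13588\right) = \left(159 - 856\right) \left(36832 - 13588\right) = \left(-697\right) 23244 = -16201068$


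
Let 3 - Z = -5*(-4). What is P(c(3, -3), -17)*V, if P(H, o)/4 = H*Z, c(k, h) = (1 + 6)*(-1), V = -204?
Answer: -97104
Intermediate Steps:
Z = -17 (Z = 3 - (-5)*(-4) = 3 - 1*20 = 3 - 20 = -17)
c(k, h) = -7 (c(k, h) = 7*(-1) = -7)
P(H, o) = -68*H (P(H, o) = 4*(H*(-17)) = 4*(-17*H) = -68*H)
P(c(3, -3), -17)*V = -68*(-7)*(-204) = 476*(-204) = -97104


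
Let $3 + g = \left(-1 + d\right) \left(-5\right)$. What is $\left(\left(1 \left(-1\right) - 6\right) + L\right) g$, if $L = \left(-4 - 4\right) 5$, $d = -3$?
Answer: $-799$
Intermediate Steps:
$g = 17$ ($g = -3 + \left(-1 - 3\right) \left(-5\right) = -3 - -20 = -3 + 20 = 17$)
$L = -40$ ($L = \left(-8\right) 5 = -40$)
$\left(\left(1 \left(-1\right) - 6\right) + L\right) g = \left(\left(1 \left(-1\right) - 6\right) - 40\right) 17 = \left(\left(-1 - 6\right) - 40\right) 17 = \left(-7 - 40\right) 17 = \left(-47\right) 17 = -799$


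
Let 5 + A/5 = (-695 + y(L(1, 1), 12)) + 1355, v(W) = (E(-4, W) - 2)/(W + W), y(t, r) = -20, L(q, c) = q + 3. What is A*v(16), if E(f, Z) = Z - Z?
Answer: -3175/16 ≈ -198.44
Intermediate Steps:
L(q, c) = 3 + q
E(f, Z) = 0
v(W) = -1/W (v(W) = (0 - 2)/(W + W) = -2*1/(2*W) = -1/W)
A = 3175 (A = -25 + 5*((-695 - 20) + 1355) = -25 + 5*(-715 + 1355) = -25 + 5*640 = -25 + 3200 = 3175)
A*v(16) = 3175*(-1/16) = -3175/16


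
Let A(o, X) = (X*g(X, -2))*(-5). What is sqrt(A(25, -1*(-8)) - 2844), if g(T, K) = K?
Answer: 2*I*sqrt(691) ≈ 52.574*I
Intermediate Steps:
A(o, X) = 10*X (A(o, X) = (X*(-2))*(-5) = -2*X*(-5) = 10*X)
sqrt(A(25, -1*(-8)) - 2844) = sqrt(10*(-1*(-8)) - 2844) = sqrt(10*8 - 2844) = sqrt(80 - 2844) = sqrt(-2764) = 2*I*sqrt(691)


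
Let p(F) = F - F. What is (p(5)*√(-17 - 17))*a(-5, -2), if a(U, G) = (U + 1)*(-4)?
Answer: 0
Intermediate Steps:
a(U, G) = -4 - 4*U (a(U, G) = (1 + U)*(-4) = -4 - 4*U)
p(F) = 0
(p(5)*√(-17 - 17))*a(-5, -2) = (0*√(-17 - 17))*(-4 - 4*(-5)) = (0*√(-34))*(-4 + 20) = (0*(I*√34))*16 = 0*16 = 0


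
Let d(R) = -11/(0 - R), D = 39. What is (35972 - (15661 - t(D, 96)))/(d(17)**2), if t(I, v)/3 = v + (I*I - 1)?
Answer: 7270951/121 ≈ 60091.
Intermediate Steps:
d(R) = 11/R (d(R) = -11*(-1/R) = -(-11)/R = 11/R)
t(I, v) = -3 + 3*v + 3*I**2 (t(I, v) = 3*(v + (I*I - 1)) = 3*(v + (I**2 - 1)) = 3*(v + (-1 + I**2)) = 3*(-1 + v + I**2) = -3 + 3*v + 3*I**2)
(35972 - (15661 - t(D, 96)))/(d(17)**2) = (35972 - (15661 - (-3 + 3*96 + 3*39**2)))/((11/17)**2) = (35972 - (15661 - (-3 + 288 + 3*1521)))/((11*(1/17))**2) = (35972 - (15661 - (-3 + 288 + 4563)))/((11/17)**2) = (35972 - (15661 - 1*4848))/(121/289) = (35972 - (15661 - 4848))*(289/121) = (35972 - 1*10813)*(289/121) = (35972 - 10813)*(289/121) = 25159*(289/121) = 7270951/121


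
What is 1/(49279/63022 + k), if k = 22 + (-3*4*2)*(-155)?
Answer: 63022/235877603 ≈ 0.00026718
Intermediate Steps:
k = 3742 (k = 22 - 12*2*(-155) = 22 - 24*(-155) = 22 + 3720 = 3742)
1/(49279/63022 + k) = 1/(49279/63022 + 3742) = 1/(235877603/63022) = 63022/235877603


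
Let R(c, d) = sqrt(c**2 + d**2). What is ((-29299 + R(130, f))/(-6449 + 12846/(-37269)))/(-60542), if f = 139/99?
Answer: -363981477/4850637693278 + 4141*sqrt(165656221)/160071043878174 ≈ -7.4705e-5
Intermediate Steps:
f = 139/99 (f = 139*(1/99) = 139/99 ≈ 1.4040)
((-29299 + R(130, f))/(-6449 + 12846/(-37269)))/(-60542) = ((-29299 + sqrt(130**2 + (139/99)**2))/(-6449 + 12846/(-37269)))/(-60542) = ((-29299 + sqrt(16900 + 19321/9801))/(-6449 + 12846*(-1/37269)))*(-1/60542) = ((-29299 + sqrt(165656221/9801))/(-6449 - 4282/12423))*(-1/60542) = ((-29299 + sqrt(165656221)/99)/(-80120209/12423))*(-1/60542) = ((-29299 + sqrt(165656221)/99)*(-12423/80120209))*(-1/60542) = (363981477/80120209 - 4141*sqrt(165656221)/2643966897)*(-1/60542) = -363981477/4850637693278 + 4141*sqrt(165656221)/160071043878174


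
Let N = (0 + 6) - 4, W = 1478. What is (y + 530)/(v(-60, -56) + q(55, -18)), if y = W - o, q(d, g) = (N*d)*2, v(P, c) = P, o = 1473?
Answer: 107/32 ≈ 3.3438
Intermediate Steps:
N = 2 (N = 6 - 4 = 2)
q(d, g) = 4*d (q(d, g) = (2*d)*2 = 4*d)
y = 5 (y = 1478 - 1*1473 = 1478 - 1473 = 5)
(y + 530)/(v(-60, -56) + q(55, -18)) = (5 + 530)/(-60 + 4*55) = 535/(-60 + 220) = 535/160 = 535*(1/160) = 107/32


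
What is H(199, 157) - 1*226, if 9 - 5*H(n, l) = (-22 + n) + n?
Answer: -1497/5 ≈ -299.40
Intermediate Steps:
H(n, l) = 31/5 - 2*n/5 (H(n, l) = 9/5 - ((-22 + n) + n)/5 = 9/5 - (-22 + 2*n)/5 = 9/5 + (22/5 - 2*n/5) = 31/5 - 2*n/5)
H(199, 157) - 1*226 = (31/5 - ⅖*199) - 1*226 = (31/5 - 398/5) - 226 = -367/5 - 226 = -1497/5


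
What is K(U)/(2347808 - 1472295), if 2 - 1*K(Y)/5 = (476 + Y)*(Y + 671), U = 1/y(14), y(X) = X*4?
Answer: -5008419085/2745608768 ≈ -1.8242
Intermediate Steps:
y(X) = 4*X
U = 1/56 (U = 1/(4*14) = 1/56 ≈ 0.017857)
K(Y) = 10 - 5*(476 + Y)*(671 + Y) (K(Y) = 10 - 5*(476 + Y)*(Y + 671) = 10 - 5*(476 + Y)*(671 + Y))
K(U)/(2347808 - 1472295) = (-1596970 - 5735*1/56 - 5*(1/56)²)/(2347808 - 1472295) = (-1596970 - 5735/56 - 5*1/3136)/875513 = (-1596970 - 5735/56 - 5/3136)*(1/875513) = -5008419085/3136*1/875513 = -5008419085/2745608768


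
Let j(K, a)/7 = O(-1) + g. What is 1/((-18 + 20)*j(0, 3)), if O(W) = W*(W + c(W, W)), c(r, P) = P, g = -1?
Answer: 1/14 ≈ 0.071429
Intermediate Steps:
O(W) = 2*W² (O(W) = W*(W + W) = W*(2*W) = 2*W²)
j(K, a) = 7 (j(K, a) = 7*(2*(-1)² - 1) = 7*(2*1 - 1) = 7*(2 - 1) = 7*1 = 7)
1/((-18 + 20)*j(0, 3)) = 1/((-18 + 20)*7) = 1/(2*7) = 1/14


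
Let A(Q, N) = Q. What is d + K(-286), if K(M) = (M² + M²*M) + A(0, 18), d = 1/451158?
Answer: -10517332133879/451158 ≈ -2.3312e+7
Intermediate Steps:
d = 1/451158 ≈ 2.2165e-6
K(M) = M² + M³ (K(M) = (M² + M²*M) + 0 = (M² + M³) + 0 = M² + M³)
d + K(-286) = 1/451158 + (-286)²*(1 - 286) = 1/451158 + 81796*(-285) = 1/451158 - 23311860 = -10517332133879/451158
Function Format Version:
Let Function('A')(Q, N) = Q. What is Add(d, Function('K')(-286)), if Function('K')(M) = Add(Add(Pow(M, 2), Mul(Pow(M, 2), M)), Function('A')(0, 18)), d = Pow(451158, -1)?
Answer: Rational(-10517332133879, 451158) ≈ -2.3312e+7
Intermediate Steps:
d = Rational(1, 451158) ≈ 2.2165e-6
Function('K')(M) = Add(Pow(M, 2), Pow(M, 3)) (Function('K')(M) = Add(Add(Pow(M, 2), Mul(Pow(M, 2), M)), 0) = Add(Add(Pow(M, 2), Pow(M, 3)), 0) = Add(Pow(M, 2), Pow(M, 3)))
Add(d, Function('K')(-286)) = Add(Rational(1, 451158), Mul(Pow(-286, 2), Add(1, -286))) = Add(Rational(1, 451158), Mul(81796, -285)) = Add(Rational(1, 451158), -23311860) = Rational(-10517332133879, 451158)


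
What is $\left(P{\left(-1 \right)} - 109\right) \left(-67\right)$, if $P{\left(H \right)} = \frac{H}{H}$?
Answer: $7236$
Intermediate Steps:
$P{\left(H \right)} = 1$
$\left(P{\left(-1 \right)} - 109\right) \left(-67\right) = \left(1 - 109\right) \left(-67\right) = \left(-108\right) \left(-67\right) = 7236$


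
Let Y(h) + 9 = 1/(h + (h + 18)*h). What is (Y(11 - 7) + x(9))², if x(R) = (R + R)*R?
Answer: 198161929/8464 ≈ 23412.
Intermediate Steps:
x(R) = 2*R² (x(R) = (2*R)*R = 2*R²)
Y(h) = -9 + 1/(h + h*(18 + h)) (Y(h) = -9 + 1/(h + (h + 18)*h) = -9 + 1/(h + (18 + h)*h) = -9 + 1/(h + h*(18 + h)))
(Y(11 - 7) + x(9))² = ((1 - 171*(11 - 7) - 9*(11 - 7)²)/((11 - 7)*(19 + (11 - 7))) + 2*9²)² = ((1 - 171*4 - 9*4²)/(4*(19 + 4)) + 2*81)² = ((¼)*(1 - 684 - 9*16)/23 + 162)² = ((¼)*(1/23)*(1 - 684 - 144) + 162)² = ((¼)*(1/23)*(-827) + 162)² = (-827/92 + 162)² = (14077/92)² = 198161929/8464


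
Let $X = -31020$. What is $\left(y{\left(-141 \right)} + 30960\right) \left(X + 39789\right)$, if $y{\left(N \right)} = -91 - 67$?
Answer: $270102738$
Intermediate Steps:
$y{\left(N \right)} = -158$ ($y{\left(N \right)} = -91 - 67 = -158$)
$\left(y{\left(-141 \right)} + 30960\right) \left(X + 39789\right) = \left(-158 + 30960\right) \left(-31020 + 39789\right) = 30802 \cdot 8769 = 270102738$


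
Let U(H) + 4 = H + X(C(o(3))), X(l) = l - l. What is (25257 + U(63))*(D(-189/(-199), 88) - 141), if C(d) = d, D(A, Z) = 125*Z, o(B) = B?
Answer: 274906444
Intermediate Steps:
X(l) = 0
U(H) = -4 + H (U(H) = -4 + (H + 0) = -4 + H)
(25257 + U(63))*(D(-189/(-199), 88) - 141) = (25257 + (-4 + 63))*(125*88 - 141) = (25257 + 59)*(11000 - 141) = 25316*10859 = 274906444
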